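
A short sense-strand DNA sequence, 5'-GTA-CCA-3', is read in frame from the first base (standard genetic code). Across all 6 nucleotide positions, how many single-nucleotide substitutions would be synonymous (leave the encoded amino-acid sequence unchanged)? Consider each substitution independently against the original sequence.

Codon 1 (GTA, Val): 3 synonymous substitutions.
Codon 2 (CCA, Pro): 3 synonymous substitutions.
Total: 3 + 3 = 6.

6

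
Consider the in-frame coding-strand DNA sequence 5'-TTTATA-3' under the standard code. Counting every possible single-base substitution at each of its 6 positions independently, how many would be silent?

3

Codon 1 (TTT, Phe): 1 synonymous substitution.
Codon 2 (ATA, Ile): 2 synonymous substitutions.
Total: 1 + 2 = 3.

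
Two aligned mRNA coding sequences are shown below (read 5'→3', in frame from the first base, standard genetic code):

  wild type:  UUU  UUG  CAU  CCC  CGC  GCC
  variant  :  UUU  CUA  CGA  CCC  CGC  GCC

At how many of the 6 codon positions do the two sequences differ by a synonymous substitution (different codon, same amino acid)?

1

Codon 1: UUU Phe / UUU Phe — identical.
Codon 2: UUG Leu / CUA Leu — synonymous.
Codon 3: CAU His / CGA Arg — nonsynonymous.
Codon 4: CCC Pro / CCC Pro — identical.
Codon 5: CGC Arg / CGC Arg — identical.
Codon 6: GCC Ala / GCC Ala — identical.
Synonymous differences: 1.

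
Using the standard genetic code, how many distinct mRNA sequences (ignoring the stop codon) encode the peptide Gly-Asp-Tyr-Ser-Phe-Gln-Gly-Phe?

3072

Gly: 4 codons.
Asp: 2 codons.
Tyr: 2 codons.
Ser: 6 codons.
Phe: 2 codons.
Gln: 2 codons.
Gly: 4 codons.
Phe: 2 codons.
4 × 2 × 2 × 6 × 2 × 2 × 4 × 2 = 3072.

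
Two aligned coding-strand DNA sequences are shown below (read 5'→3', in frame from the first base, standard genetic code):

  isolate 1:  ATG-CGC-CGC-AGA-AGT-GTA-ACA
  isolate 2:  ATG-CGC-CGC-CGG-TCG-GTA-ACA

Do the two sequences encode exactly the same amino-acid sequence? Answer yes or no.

yes

Codon 1: ATG Met / ATG Met — identical.
Codon 2: CGC Arg / CGC Arg — identical.
Codon 3: CGC Arg / CGC Arg — identical.
Codon 4: AGA Arg / CGG Arg — synonymous.
Codon 5: AGT Ser / TCG Ser — synonymous.
Codon 6: GTA Val / GTA Val — identical.
Codon 7: ACA Thr / ACA Thr — identical.
Nonsynonymous differences: 0 → same protein.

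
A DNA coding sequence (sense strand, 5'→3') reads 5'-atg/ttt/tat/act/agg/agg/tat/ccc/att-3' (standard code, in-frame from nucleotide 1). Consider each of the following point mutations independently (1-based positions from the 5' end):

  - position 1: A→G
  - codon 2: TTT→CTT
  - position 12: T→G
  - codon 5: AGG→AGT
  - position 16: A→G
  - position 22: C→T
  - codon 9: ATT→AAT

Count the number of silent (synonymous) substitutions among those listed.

1

Codon 1: ATG (Met) → GTG (Val) — missense.
Codon 2: TTT (Phe) → CTT (Leu) — missense.
Codon 4: ACT (Thr) → ACG (Thr) — synonymous.
Codon 5: AGG (Arg) → AGT (Ser) — missense.
Codon 6: AGG (Arg) → GGG (Gly) — missense.
Codon 8: CCC (Pro) → TCC (Ser) — missense.
Codon 9: ATT (Ile) → AAT (Asn) — missense.
Synonymous: 1 of 7.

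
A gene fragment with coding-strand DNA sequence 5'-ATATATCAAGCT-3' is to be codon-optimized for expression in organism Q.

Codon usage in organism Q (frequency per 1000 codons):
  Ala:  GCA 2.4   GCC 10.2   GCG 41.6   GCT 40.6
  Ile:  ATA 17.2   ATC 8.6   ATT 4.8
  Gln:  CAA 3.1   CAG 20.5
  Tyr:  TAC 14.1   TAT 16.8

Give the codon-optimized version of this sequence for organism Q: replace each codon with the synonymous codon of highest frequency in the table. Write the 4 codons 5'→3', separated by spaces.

ATA TAT CAG GCG

Codon 1 (Ile): best is ATA at 17.2.
Codon 2 (Tyr): best is TAT at 16.8.
Codon 3 (Gln): best is CAG at 20.5.
Codon 4 (Ala): best is GCG at 41.6.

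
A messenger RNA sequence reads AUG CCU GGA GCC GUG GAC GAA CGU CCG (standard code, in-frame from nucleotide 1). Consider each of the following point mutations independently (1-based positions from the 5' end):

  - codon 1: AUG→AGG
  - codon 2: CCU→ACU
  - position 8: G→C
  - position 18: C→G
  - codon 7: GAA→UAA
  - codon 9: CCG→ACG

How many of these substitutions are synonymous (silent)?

0

Codon 1: AUG (Met) → AGG (Arg) — missense.
Codon 2: CCU (Pro) → ACU (Thr) — missense.
Codon 3: GGA (Gly) → GCA (Ala) — missense.
Codon 6: GAC (Asp) → GAG (Glu) — missense.
Codon 7: GAA (Glu) → UAA (Stop) — nonsense.
Codon 9: CCG (Pro) → ACG (Thr) — missense.
Synonymous: 0 of 6.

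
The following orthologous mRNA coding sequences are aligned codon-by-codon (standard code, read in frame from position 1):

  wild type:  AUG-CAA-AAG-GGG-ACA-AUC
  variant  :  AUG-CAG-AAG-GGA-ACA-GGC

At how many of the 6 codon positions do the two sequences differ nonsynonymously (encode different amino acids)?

Codon 1: AUG Met / AUG Met — identical.
Codon 2: CAA Gln / CAG Gln — synonymous.
Codon 3: AAG Lys / AAG Lys — identical.
Codon 4: GGG Gly / GGA Gly — synonymous.
Codon 5: ACA Thr / ACA Thr — identical.
Codon 6: AUC Ile / GGC Gly — nonsynonymous.
Nonsynonymous differences: 1.

1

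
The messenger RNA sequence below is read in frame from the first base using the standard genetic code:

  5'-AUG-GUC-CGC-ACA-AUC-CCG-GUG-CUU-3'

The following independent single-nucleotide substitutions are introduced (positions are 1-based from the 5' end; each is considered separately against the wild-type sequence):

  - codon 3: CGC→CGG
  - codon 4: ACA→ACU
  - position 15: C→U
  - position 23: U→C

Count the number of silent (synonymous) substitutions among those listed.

3

Codon 3: CGC (Arg) → CGG (Arg) — synonymous.
Codon 4: ACA (Thr) → ACU (Thr) — synonymous.
Codon 5: AUC (Ile) → AUU (Ile) — synonymous.
Codon 8: CUU (Leu) → CCU (Pro) — missense.
Synonymous: 3 of 4.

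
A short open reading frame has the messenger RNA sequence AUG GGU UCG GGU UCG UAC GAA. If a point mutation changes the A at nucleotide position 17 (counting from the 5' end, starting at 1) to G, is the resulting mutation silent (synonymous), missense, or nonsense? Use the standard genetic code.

Position 17 falls in codon 6: UAC → Tyr.
After the substitution the codon is UGC → Cys.
Tyr ≠ Cys, so this is a missense mutation.

missense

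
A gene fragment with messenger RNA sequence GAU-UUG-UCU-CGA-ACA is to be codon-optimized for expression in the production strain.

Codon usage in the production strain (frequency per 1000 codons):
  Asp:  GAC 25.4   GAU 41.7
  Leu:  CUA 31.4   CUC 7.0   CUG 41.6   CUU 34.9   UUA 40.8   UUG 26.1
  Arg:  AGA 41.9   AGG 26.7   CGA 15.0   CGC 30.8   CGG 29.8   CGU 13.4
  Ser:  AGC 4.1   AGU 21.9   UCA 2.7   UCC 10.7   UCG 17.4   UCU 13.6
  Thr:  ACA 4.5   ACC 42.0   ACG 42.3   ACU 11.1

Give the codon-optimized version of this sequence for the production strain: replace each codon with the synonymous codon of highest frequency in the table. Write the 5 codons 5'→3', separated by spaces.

GAU CUG AGU AGA ACG

Codon 1 (Asp): best is GAU at 41.7.
Codon 2 (Leu): best is CUG at 41.6.
Codon 3 (Ser): best is AGU at 21.9.
Codon 4 (Arg): best is AGA at 41.9.
Codon 5 (Thr): best is ACG at 42.3.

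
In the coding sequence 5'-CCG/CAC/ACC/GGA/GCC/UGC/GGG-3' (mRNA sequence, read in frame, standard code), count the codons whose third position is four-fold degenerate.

Codon 1 CCG (Pro): third position 4-fold.
Codon 2 CAC (His): third position 2-fold.
Codon 3 ACC (Thr): third position 4-fold.
Codon 4 GGA (Gly): third position 4-fold.
Codon 5 GCC (Ala): third position 4-fold.
Codon 6 UGC (Cys): third position 2-fold.
Codon 7 GGG (Gly): third position 4-fold.
Four-fold degenerate third positions: 5.

5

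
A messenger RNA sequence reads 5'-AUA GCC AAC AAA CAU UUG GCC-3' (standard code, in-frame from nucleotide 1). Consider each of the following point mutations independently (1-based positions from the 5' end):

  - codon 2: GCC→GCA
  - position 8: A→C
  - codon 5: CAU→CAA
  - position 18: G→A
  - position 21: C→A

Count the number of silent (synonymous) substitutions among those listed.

Codon 2: GCC (Ala) → GCA (Ala) — synonymous.
Codon 3: AAC (Asn) → ACC (Thr) — missense.
Codon 5: CAU (His) → CAA (Gln) — missense.
Codon 6: UUG (Leu) → UUA (Leu) — synonymous.
Codon 7: GCC (Ala) → GCA (Ala) — synonymous.
Synonymous: 3 of 5.

3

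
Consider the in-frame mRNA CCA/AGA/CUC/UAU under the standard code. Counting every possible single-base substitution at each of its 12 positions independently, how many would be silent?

Codon 1 (CCA, Pro): 3 synonymous substitutions.
Codon 2 (AGA, Arg): 2 synonymous substitutions.
Codon 3 (CUC, Leu): 3 synonymous substitutions.
Codon 4 (UAU, Tyr): 1 synonymous substitution.
Total: 3 + 2 + 3 + 1 = 9.

9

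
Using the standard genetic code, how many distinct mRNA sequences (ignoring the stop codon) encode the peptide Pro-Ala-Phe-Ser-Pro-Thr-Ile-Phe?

18432

Pro: 4 codons.
Ala: 4 codons.
Phe: 2 codons.
Ser: 6 codons.
Pro: 4 codons.
Thr: 4 codons.
Ile: 3 codons.
Phe: 2 codons.
4 × 4 × 2 × 6 × 4 × 4 × 3 × 2 = 18432.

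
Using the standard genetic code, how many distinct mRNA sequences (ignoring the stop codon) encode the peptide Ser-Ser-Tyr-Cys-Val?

576

Ser: 6 codons.
Ser: 6 codons.
Tyr: 2 codons.
Cys: 2 codons.
Val: 4 codons.
6 × 6 × 2 × 2 × 4 = 576.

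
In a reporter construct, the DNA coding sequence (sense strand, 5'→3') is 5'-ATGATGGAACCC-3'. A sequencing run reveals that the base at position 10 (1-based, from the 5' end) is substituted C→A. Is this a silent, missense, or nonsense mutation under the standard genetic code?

Position 10 falls in codon 4: CCC → Pro.
After the substitution the codon is ACC → Thr.
Pro ≠ Thr, so this is a missense mutation.

missense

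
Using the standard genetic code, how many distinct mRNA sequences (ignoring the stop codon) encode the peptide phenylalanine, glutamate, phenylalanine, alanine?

Phe: 2 codons.
Glu: 2 codons.
Phe: 2 codons.
Ala: 4 codons.
2 × 2 × 2 × 4 = 32.

32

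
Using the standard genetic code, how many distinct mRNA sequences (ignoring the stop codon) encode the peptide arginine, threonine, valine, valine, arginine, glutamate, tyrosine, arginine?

55296

Arg: 6 codons.
Thr: 4 codons.
Val: 4 codons.
Val: 4 codons.
Arg: 6 codons.
Glu: 2 codons.
Tyr: 2 codons.
Arg: 6 codons.
6 × 4 × 4 × 4 × 6 × 2 × 2 × 6 = 55296.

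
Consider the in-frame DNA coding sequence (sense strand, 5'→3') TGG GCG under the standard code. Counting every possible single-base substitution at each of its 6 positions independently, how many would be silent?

Codon 1 (TGG, Trp): 0 synonymous substitutions.
Codon 2 (GCG, Ala): 3 synonymous substitutions.
Total: 0 + 3 = 3.

3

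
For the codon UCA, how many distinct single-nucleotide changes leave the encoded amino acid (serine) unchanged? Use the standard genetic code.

3

Position 1: none → 0 synonymous.
Position 2: none → 0 synonymous.
Position 3: UCU, UCC, UCG → 3 synonymous.
Total: 0 + 0 + 3 = 3.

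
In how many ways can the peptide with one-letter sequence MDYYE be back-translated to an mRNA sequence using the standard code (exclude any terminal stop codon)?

Met: 1 codon.
Asp: 2 codons.
Tyr: 2 codons.
Tyr: 2 codons.
Glu: 2 codons.
1 × 2 × 2 × 2 × 2 = 16.

16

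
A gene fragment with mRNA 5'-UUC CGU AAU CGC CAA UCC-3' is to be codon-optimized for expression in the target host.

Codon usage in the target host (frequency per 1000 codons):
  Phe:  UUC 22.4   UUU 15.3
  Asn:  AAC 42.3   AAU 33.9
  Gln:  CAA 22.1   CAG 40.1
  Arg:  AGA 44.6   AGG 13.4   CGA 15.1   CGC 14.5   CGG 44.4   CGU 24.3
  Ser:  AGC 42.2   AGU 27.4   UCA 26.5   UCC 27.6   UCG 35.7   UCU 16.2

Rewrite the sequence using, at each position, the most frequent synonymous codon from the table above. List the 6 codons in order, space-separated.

Codon 1 (Phe): best is UUC at 22.4.
Codon 2 (Arg): best is AGA at 44.6.
Codon 3 (Asn): best is AAC at 42.3.
Codon 4 (Arg): best is AGA at 44.6.
Codon 5 (Gln): best is CAG at 40.1.
Codon 6 (Ser): best is AGC at 42.2.

UUC AGA AAC AGA CAG AGC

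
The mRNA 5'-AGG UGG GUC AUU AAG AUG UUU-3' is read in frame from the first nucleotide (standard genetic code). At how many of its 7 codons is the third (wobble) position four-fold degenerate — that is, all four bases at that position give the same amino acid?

Codon 1 AGG (Arg): third position 2-fold.
Codon 2 UGG (Trp): third position 1-fold.
Codon 3 GUC (Val): third position 4-fold.
Codon 4 AUU (Ile): third position 3-fold.
Codon 5 AAG (Lys): third position 2-fold.
Codon 6 AUG (Met): third position 1-fold.
Codon 7 UUU (Phe): third position 2-fold.
Four-fold degenerate third positions: 1.

1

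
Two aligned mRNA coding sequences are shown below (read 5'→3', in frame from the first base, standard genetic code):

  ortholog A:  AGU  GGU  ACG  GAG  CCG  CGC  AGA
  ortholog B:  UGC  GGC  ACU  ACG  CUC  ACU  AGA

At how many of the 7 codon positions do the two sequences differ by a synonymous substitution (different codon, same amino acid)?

Codon 1: AGU Ser / UGC Cys — nonsynonymous.
Codon 2: GGU Gly / GGC Gly — synonymous.
Codon 3: ACG Thr / ACU Thr — synonymous.
Codon 4: GAG Glu / ACG Thr — nonsynonymous.
Codon 5: CCG Pro / CUC Leu — nonsynonymous.
Codon 6: CGC Arg / ACU Thr — nonsynonymous.
Codon 7: AGA Arg / AGA Arg — identical.
Synonymous differences: 2.

2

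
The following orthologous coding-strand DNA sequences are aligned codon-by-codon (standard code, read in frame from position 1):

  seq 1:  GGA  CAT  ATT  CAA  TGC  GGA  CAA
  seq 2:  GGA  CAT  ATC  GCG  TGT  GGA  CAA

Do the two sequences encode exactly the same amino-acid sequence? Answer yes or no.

Codon 1: GGA Gly / GGA Gly — identical.
Codon 2: CAT His / CAT His — identical.
Codon 3: ATT Ile / ATC Ile — synonymous.
Codon 4: CAA Gln / GCG Ala — nonsynonymous.
Codon 5: TGC Cys / TGT Cys — synonymous.
Codon 6: GGA Gly / GGA Gly — identical.
Codon 7: CAA Gln / CAA Gln — identical.
Nonsynonymous differences: 1 → different protein.

no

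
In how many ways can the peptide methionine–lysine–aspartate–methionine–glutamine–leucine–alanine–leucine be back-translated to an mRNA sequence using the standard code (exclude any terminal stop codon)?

1152

Met: 1 codon.
Lys: 2 codons.
Asp: 2 codons.
Met: 1 codon.
Gln: 2 codons.
Leu: 6 codons.
Ala: 4 codons.
Leu: 6 codons.
1 × 2 × 2 × 1 × 2 × 6 × 4 × 6 = 1152.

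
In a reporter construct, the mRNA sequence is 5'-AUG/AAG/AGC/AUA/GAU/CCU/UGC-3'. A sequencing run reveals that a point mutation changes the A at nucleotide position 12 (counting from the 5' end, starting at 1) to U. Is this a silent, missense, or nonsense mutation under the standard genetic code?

silent

Position 12 falls in codon 4: AUA → Ile.
After the substitution the codon is AUU → Ile.
Both encode Ile, so the change is synonymous.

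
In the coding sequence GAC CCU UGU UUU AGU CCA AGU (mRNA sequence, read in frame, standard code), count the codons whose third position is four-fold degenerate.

Codon 1 GAC (Asp): third position 2-fold.
Codon 2 CCU (Pro): third position 4-fold.
Codon 3 UGU (Cys): third position 2-fold.
Codon 4 UUU (Phe): third position 2-fold.
Codon 5 AGU (Ser): third position 2-fold.
Codon 6 CCA (Pro): third position 4-fold.
Codon 7 AGU (Ser): third position 2-fold.
Four-fold degenerate third positions: 2.

2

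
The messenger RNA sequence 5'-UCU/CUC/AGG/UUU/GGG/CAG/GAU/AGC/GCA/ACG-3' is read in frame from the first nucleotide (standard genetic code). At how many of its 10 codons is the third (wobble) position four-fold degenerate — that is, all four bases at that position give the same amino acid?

Codon 1 UCU (Ser): third position 4-fold.
Codon 2 CUC (Leu): third position 4-fold.
Codon 3 AGG (Arg): third position 2-fold.
Codon 4 UUU (Phe): third position 2-fold.
Codon 5 GGG (Gly): third position 4-fold.
Codon 6 CAG (Gln): third position 2-fold.
Codon 7 GAU (Asp): third position 2-fold.
Codon 8 AGC (Ser): third position 2-fold.
Codon 9 GCA (Ala): third position 4-fold.
Codon 10 ACG (Thr): third position 4-fold.
Four-fold degenerate third positions: 5.

5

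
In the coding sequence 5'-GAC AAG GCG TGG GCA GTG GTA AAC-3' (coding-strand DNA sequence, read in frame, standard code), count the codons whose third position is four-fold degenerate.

Codon 1 GAC (Asp): third position 2-fold.
Codon 2 AAG (Lys): third position 2-fold.
Codon 3 GCG (Ala): third position 4-fold.
Codon 4 TGG (Trp): third position 1-fold.
Codon 5 GCA (Ala): third position 4-fold.
Codon 6 GTG (Val): third position 4-fold.
Codon 7 GTA (Val): third position 4-fold.
Codon 8 AAC (Asn): third position 2-fold.
Four-fold degenerate third positions: 4.

4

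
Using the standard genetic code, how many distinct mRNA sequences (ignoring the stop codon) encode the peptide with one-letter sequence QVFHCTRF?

Gln: 2 codons.
Val: 4 codons.
Phe: 2 codons.
His: 2 codons.
Cys: 2 codons.
Thr: 4 codons.
Arg: 6 codons.
Phe: 2 codons.
2 × 4 × 2 × 2 × 2 × 4 × 6 × 2 = 3072.

3072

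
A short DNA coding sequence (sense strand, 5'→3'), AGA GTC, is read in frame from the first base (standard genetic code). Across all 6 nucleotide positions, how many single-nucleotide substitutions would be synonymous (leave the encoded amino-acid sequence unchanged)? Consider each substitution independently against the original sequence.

5

Codon 1 (AGA, Arg): 2 synonymous substitutions.
Codon 2 (GTC, Val): 3 synonymous substitutions.
Total: 2 + 3 = 5.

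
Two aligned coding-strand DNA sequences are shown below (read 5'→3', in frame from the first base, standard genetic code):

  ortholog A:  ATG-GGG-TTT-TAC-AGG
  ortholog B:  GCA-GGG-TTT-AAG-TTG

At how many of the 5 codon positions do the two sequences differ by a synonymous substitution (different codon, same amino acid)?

0

Codon 1: ATG Met / GCA Ala — nonsynonymous.
Codon 2: GGG Gly / GGG Gly — identical.
Codon 3: TTT Phe / TTT Phe — identical.
Codon 4: TAC Tyr / AAG Lys — nonsynonymous.
Codon 5: AGG Arg / TTG Leu — nonsynonymous.
Synonymous differences: 0.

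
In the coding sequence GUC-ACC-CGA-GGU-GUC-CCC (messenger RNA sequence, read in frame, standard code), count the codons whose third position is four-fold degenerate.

6

Codon 1 GUC (Val): third position 4-fold.
Codon 2 ACC (Thr): third position 4-fold.
Codon 3 CGA (Arg): third position 4-fold.
Codon 4 GGU (Gly): third position 4-fold.
Codon 5 GUC (Val): third position 4-fold.
Codon 6 CCC (Pro): third position 4-fold.
Four-fold degenerate third positions: 6.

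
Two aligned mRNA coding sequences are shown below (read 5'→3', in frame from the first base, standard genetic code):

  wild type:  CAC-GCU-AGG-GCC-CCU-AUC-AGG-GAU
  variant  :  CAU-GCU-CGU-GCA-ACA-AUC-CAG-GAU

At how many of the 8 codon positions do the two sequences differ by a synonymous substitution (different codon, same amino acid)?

Codon 1: CAC His / CAU His — synonymous.
Codon 2: GCU Ala / GCU Ala — identical.
Codon 3: AGG Arg / CGU Arg — synonymous.
Codon 4: GCC Ala / GCA Ala — synonymous.
Codon 5: CCU Pro / ACA Thr — nonsynonymous.
Codon 6: AUC Ile / AUC Ile — identical.
Codon 7: AGG Arg / CAG Gln — nonsynonymous.
Codon 8: GAU Asp / GAU Asp — identical.
Synonymous differences: 3.

3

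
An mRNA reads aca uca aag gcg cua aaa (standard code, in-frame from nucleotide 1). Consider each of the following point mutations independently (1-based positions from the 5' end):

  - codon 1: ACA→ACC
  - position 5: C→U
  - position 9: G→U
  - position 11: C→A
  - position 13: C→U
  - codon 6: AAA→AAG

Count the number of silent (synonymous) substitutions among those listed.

3

Codon 1: ACA (Thr) → ACC (Thr) — synonymous.
Codon 2: UCA (Ser) → UUA (Leu) — missense.
Codon 3: AAG (Lys) → AAU (Asn) — missense.
Codon 4: GCG (Ala) → GAG (Glu) — missense.
Codon 5: CUA (Leu) → UUA (Leu) — synonymous.
Codon 6: AAA (Lys) → AAG (Lys) — synonymous.
Synonymous: 3 of 6.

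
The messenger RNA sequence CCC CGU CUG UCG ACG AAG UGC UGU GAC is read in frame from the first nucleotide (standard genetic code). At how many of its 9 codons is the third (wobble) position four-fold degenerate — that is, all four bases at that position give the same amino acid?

Codon 1 CCC (Pro): third position 4-fold.
Codon 2 CGU (Arg): third position 4-fold.
Codon 3 CUG (Leu): third position 4-fold.
Codon 4 UCG (Ser): third position 4-fold.
Codon 5 ACG (Thr): third position 4-fold.
Codon 6 AAG (Lys): third position 2-fold.
Codon 7 UGC (Cys): third position 2-fold.
Codon 8 UGU (Cys): third position 2-fold.
Codon 9 GAC (Asp): third position 2-fold.
Four-fold degenerate third positions: 5.

5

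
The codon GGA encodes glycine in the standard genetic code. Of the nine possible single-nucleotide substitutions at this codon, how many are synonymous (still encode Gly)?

3

Position 1: none → 0 synonymous.
Position 2: none → 0 synonymous.
Position 3: GGU, GGC, GGG → 3 synonymous.
Total: 0 + 0 + 3 = 3.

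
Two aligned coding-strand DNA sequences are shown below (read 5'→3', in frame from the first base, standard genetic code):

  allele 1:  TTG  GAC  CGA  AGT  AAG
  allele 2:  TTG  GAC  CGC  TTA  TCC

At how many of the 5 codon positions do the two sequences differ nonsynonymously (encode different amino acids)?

Codon 1: TTG Leu / TTG Leu — identical.
Codon 2: GAC Asp / GAC Asp — identical.
Codon 3: CGA Arg / CGC Arg — synonymous.
Codon 4: AGT Ser / TTA Leu — nonsynonymous.
Codon 5: AAG Lys / TCC Ser — nonsynonymous.
Nonsynonymous differences: 2.

2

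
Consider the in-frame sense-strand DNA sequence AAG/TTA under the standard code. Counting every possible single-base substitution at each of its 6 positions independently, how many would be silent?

3

Codon 1 (AAG, Lys): 1 synonymous substitution.
Codon 2 (TTA, Leu): 2 synonymous substitutions.
Total: 1 + 2 = 3.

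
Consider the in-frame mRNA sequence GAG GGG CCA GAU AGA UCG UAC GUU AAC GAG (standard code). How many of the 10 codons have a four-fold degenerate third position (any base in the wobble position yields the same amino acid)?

4

Codon 1 GAG (Glu): third position 2-fold.
Codon 2 GGG (Gly): third position 4-fold.
Codon 3 CCA (Pro): third position 4-fold.
Codon 4 GAU (Asp): third position 2-fold.
Codon 5 AGA (Arg): third position 2-fold.
Codon 6 UCG (Ser): third position 4-fold.
Codon 7 UAC (Tyr): third position 2-fold.
Codon 8 GUU (Val): third position 4-fold.
Codon 9 AAC (Asn): third position 2-fold.
Codon 10 GAG (Glu): third position 2-fold.
Four-fold degenerate third positions: 4.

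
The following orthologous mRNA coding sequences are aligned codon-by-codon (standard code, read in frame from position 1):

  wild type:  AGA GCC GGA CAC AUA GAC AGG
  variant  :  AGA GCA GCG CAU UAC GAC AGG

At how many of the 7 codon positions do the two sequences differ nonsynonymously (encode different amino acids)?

Codon 1: AGA Arg / AGA Arg — identical.
Codon 2: GCC Ala / GCA Ala — synonymous.
Codon 3: GGA Gly / GCG Ala — nonsynonymous.
Codon 4: CAC His / CAU His — synonymous.
Codon 5: AUA Ile / UAC Tyr — nonsynonymous.
Codon 6: GAC Asp / GAC Asp — identical.
Codon 7: AGG Arg / AGG Arg — identical.
Nonsynonymous differences: 2.

2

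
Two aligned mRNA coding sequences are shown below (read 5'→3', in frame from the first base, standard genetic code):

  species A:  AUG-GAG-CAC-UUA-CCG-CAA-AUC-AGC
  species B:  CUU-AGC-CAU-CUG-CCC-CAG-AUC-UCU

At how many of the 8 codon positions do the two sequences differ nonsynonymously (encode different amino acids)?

Codon 1: AUG Met / CUU Leu — nonsynonymous.
Codon 2: GAG Glu / AGC Ser — nonsynonymous.
Codon 3: CAC His / CAU His — synonymous.
Codon 4: UUA Leu / CUG Leu — synonymous.
Codon 5: CCG Pro / CCC Pro — synonymous.
Codon 6: CAA Gln / CAG Gln — synonymous.
Codon 7: AUC Ile / AUC Ile — identical.
Codon 8: AGC Ser / UCU Ser — synonymous.
Nonsynonymous differences: 2.

2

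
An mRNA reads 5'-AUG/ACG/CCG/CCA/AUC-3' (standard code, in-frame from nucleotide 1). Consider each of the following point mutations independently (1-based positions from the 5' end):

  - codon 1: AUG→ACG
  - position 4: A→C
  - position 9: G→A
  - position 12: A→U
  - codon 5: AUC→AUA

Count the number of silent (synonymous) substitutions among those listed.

Codon 1: AUG (Met) → ACG (Thr) — missense.
Codon 2: ACG (Thr) → CCG (Pro) — missense.
Codon 3: CCG (Pro) → CCA (Pro) — synonymous.
Codon 4: CCA (Pro) → CCU (Pro) — synonymous.
Codon 5: AUC (Ile) → AUA (Ile) — synonymous.
Synonymous: 3 of 5.

3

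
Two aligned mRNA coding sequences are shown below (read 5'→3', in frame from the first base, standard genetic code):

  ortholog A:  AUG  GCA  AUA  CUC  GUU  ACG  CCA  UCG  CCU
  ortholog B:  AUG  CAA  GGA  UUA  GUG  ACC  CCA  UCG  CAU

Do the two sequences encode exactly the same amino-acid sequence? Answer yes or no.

Codon 1: AUG Met / AUG Met — identical.
Codon 2: GCA Ala / CAA Gln — nonsynonymous.
Codon 3: AUA Ile / GGA Gly — nonsynonymous.
Codon 4: CUC Leu / UUA Leu — synonymous.
Codon 5: GUU Val / GUG Val — synonymous.
Codon 6: ACG Thr / ACC Thr — synonymous.
Codon 7: CCA Pro / CCA Pro — identical.
Codon 8: UCG Ser / UCG Ser — identical.
Codon 9: CCU Pro / CAU His — nonsynonymous.
Nonsynonymous differences: 3 → different protein.

no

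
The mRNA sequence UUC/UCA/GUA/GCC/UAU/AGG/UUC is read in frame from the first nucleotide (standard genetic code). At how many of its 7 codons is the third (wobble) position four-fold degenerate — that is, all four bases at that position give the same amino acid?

Codon 1 UUC (Phe): third position 2-fold.
Codon 2 UCA (Ser): third position 4-fold.
Codon 3 GUA (Val): third position 4-fold.
Codon 4 GCC (Ala): third position 4-fold.
Codon 5 UAU (Tyr): third position 2-fold.
Codon 6 AGG (Arg): third position 2-fold.
Codon 7 UUC (Phe): third position 2-fold.
Four-fold degenerate third positions: 3.

3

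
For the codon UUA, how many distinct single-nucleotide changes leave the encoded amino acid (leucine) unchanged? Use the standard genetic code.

2

Position 1: CUA → 1 synonymous.
Position 2: none → 0 synonymous.
Position 3: UUG → 1 synonymous.
Total: 1 + 0 + 1 = 2.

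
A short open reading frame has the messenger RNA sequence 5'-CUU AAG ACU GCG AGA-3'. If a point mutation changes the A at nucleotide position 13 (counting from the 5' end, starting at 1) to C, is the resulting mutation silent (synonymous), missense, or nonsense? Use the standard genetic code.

silent

Position 13 falls in codon 5: AGA → Arg.
After the substitution the codon is CGA → Arg.
Both encode Arg, so the change is synonymous.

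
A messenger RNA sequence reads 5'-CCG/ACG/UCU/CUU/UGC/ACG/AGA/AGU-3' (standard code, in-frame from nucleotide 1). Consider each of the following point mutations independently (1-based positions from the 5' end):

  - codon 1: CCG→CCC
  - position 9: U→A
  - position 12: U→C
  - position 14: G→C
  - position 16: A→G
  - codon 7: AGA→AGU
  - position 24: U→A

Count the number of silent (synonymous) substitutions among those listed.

3

Codon 1: CCG (Pro) → CCC (Pro) — synonymous.
Codon 3: UCU (Ser) → UCA (Ser) — synonymous.
Codon 4: CUU (Leu) → CUC (Leu) — synonymous.
Codon 5: UGC (Cys) → UCC (Ser) — missense.
Codon 6: ACG (Thr) → GCG (Ala) — missense.
Codon 7: AGA (Arg) → AGU (Ser) — missense.
Codon 8: AGU (Ser) → AGA (Arg) — missense.
Synonymous: 3 of 7.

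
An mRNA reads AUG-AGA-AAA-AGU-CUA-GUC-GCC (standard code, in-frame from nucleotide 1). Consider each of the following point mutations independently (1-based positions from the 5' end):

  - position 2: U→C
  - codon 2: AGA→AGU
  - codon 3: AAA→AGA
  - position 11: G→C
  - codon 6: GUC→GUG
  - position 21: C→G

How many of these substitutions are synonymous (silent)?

Codon 1: AUG (Met) → ACG (Thr) — missense.
Codon 2: AGA (Arg) → AGU (Ser) — missense.
Codon 3: AAA (Lys) → AGA (Arg) — missense.
Codon 4: AGU (Ser) → ACU (Thr) — missense.
Codon 6: GUC (Val) → GUG (Val) — synonymous.
Codon 7: GCC (Ala) → GCG (Ala) — synonymous.
Synonymous: 2 of 6.

2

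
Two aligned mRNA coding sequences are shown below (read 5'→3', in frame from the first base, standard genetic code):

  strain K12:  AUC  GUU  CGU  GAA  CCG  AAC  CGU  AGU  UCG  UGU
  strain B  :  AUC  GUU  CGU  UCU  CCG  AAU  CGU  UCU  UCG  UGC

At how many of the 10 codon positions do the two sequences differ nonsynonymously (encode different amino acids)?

1

Codon 1: AUC Ile / AUC Ile — identical.
Codon 2: GUU Val / GUU Val — identical.
Codon 3: CGU Arg / CGU Arg — identical.
Codon 4: GAA Glu / UCU Ser — nonsynonymous.
Codon 5: CCG Pro / CCG Pro — identical.
Codon 6: AAC Asn / AAU Asn — synonymous.
Codon 7: CGU Arg / CGU Arg — identical.
Codon 8: AGU Ser / UCU Ser — synonymous.
Codon 9: UCG Ser / UCG Ser — identical.
Codon 10: UGU Cys / UGC Cys — synonymous.
Nonsynonymous differences: 1.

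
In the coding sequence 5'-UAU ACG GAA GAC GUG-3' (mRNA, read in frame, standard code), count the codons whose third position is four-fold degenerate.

2

Codon 1 UAU (Tyr): third position 2-fold.
Codon 2 ACG (Thr): third position 4-fold.
Codon 3 GAA (Glu): third position 2-fold.
Codon 4 GAC (Asp): third position 2-fold.
Codon 5 GUG (Val): third position 4-fold.
Four-fold degenerate third positions: 2.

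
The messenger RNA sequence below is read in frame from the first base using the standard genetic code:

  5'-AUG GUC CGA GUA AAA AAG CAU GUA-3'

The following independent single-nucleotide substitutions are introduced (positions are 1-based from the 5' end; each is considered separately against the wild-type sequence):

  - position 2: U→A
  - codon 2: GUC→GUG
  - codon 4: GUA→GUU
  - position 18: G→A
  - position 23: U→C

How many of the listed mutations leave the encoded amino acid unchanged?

3

Codon 1: AUG (Met) → AAG (Lys) — missense.
Codon 2: GUC (Val) → GUG (Val) — synonymous.
Codon 4: GUA (Val) → GUU (Val) — synonymous.
Codon 6: AAG (Lys) → AAA (Lys) — synonymous.
Codon 8: GUA (Val) → GCA (Ala) — missense.
Synonymous: 3 of 5.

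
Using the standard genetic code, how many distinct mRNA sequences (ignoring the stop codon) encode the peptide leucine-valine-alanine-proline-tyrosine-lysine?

1536

Leu: 6 codons.
Val: 4 codons.
Ala: 4 codons.
Pro: 4 codons.
Tyr: 2 codons.
Lys: 2 codons.
6 × 4 × 4 × 4 × 2 × 2 = 1536.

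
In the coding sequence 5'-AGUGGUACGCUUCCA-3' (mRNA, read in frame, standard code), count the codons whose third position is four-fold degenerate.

4

Codon 1 AGU (Ser): third position 2-fold.
Codon 2 GGU (Gly): third position 4-fold.
Codon 3 ACG (Thr): third position 4-fold.
Codon 4 CUU (Leu): third position 4-fold.
Codon 5 CCA (Pro): third position 4-fold.
Four-fold degenerate third positions: 4.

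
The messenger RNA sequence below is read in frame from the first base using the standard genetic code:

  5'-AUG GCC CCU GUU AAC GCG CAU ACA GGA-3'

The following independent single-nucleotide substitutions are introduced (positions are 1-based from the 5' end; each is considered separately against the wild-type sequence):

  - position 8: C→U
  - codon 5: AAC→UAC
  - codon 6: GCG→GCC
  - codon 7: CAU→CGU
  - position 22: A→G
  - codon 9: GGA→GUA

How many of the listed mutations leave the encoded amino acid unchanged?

Codon 3: CCU (Pro) → CUU (Leu) — missense.
Codon 5: AAC (Asn) → UAC (Tyr) — missense.
Codon 6: GCG (Ala) → GCC (Ala) — synonymous.
Codon 7: CAU (His) → CGU (Arg) — missense.
Codon 8: ACA (Thr) → GCA (Ala) — missense.
Codon 9: GGA (Gly) → GUA (Val) — missense.
Synonymous: 1 of 6.

1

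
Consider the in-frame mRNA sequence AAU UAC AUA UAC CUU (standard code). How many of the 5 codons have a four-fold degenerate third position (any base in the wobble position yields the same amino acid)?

Codon 1 AAU (Asn): third position 2-fold.
Codon 2 UAC (Tyr): third position 2-fold.
Codon 3 AUA (Ile): third position 3-fold.
Codon 4 UAC (Tyr): third position 2-fold.
Codon 5 CUU (Leu): third position 4-fold.
Four-fold degenerate third positions: 1.

1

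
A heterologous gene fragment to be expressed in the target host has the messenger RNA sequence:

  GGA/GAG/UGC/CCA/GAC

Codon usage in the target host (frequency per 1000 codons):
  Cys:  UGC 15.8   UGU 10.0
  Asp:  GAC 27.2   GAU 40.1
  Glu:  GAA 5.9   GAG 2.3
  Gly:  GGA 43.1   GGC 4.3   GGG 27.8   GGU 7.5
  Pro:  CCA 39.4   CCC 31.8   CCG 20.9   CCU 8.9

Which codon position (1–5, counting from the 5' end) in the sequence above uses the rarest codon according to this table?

Codon 1 GGA (Gly): 43.1 per 1000.
Codon 2 GAG (Glu): 2.3 per 1000.
Codon 3 UGC (Cys): 15.8 per 1000.
Codon 4 CCA (Pro): 39.4 per 1000.
Codon 5 GAC (Asp): 27.2 per 1000.
Lowest frequency is 2.3 at codon 2.

2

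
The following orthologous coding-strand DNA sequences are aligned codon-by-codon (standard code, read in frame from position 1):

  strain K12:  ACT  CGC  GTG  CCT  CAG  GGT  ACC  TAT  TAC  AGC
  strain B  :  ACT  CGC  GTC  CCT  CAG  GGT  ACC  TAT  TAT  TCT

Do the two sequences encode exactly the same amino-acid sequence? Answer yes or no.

Codon 1: ACT Thr / ACT Thr — identical.
Codon 2: CGC Arg / CGC Arg — identical.
Codon 3: GTG Val / GTC Val — synonymous.
Codon 4: CCT Pro / CCT Pro — identical.
Codon 5: CAG Gln / CAG Gln — identical.
Codon 6: GGT Gly / GGT Gly — identical.
Codon 7: ACC Thr / ACC Thr — identical.
Codon 8: TAT Tyr / TAT Tyr — identical.
Codon 9: TAC Tyr / TAT Tyr — synonymous.
Codon 10: AGC Ser / TCT Ser — synonymous.
Nonsynonymous differences: 0 → same protein.

yes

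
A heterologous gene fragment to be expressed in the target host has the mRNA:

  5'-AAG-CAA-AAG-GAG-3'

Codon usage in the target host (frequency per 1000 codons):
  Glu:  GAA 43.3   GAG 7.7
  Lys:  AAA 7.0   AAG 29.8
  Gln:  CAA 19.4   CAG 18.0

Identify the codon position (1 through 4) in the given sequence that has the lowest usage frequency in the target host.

4

Codon 1 AAG (Lys): 29.8 per 1000.
Codon 2 CAA (Gln): 19.4 per 1000.
Codon 3 AAG (Lys): 29.8 per 1000.
Codon 4 GAG (Glu): 7.7 per 1000.
Lowest frequency is 7.7 at codon 4.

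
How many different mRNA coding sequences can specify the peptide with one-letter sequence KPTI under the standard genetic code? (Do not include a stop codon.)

96

Lys: 2 codons.
Pro: 4 codons.
Thr: 4 codons.
Ile: 3 codons.
2 × 4 × 4 × 3 = 96.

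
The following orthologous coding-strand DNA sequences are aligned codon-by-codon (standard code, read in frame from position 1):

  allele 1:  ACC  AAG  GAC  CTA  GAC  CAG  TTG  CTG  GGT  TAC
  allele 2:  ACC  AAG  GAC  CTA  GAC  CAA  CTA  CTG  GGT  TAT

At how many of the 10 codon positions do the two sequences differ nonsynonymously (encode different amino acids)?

0

Codon 1: ACC Thr / ACC Thr — identical.
Codon 2: AAG Lys / AAG Lys — identical.
Codon 3: GAC Asp / GAC Asp — identical.
Codon 4: CTA Leu / CTA Leu — identical.
Codon 5: GAC Asp / GAC Asp — identical.
Codon 6: CAG Gln / CAA Gln — synonymous.
Codon 7: TTG Leu / CTA Leu — synonymous.
Codon 8: CTG Leu / CTG Leu — identical.
Codon 9: GGT Gly / GGT Gly — identical.
Codon 10: TAC Tyr / TAT Tyr — synonymous.
Nonsynonymous differences: 0.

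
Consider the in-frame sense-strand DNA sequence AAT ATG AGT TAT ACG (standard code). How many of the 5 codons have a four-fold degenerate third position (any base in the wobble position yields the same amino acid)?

1

Codon 1 AAT (Asn): third position 2-fold.
Codon 2 ATG (Met): third position 1-fold.
Codon 3 AGT (Ser): third position 2-fold.
Codon 4 TAT (Tyr): third position 2-fold.
Codon 5 ACG (Thr): third position 4-fold.
Four-fold degenerate third positions: 1.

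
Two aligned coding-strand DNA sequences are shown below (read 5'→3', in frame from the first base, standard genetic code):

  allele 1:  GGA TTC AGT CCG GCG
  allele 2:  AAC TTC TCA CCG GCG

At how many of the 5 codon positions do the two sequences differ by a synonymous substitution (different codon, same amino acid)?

1

Codon 1: GGA Gly / AAC Asn — nonsynonymous.
Codon 2: TTC Phe / TTC Phe — identical.
Codon 3: AGT Ser / TCA Ser — synonymous.
Codon 4: CCG Pro / CCG Pro — identical.
Codon 5: GCG Ala / GCG Ala — identical.
Synonymous differences: 1.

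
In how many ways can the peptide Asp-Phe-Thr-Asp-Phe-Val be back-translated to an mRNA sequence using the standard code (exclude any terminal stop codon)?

256

Asp: 2 codons.
Phe: 2 codons.
Thr: 4 codons.
Asp: 2 codons.
Phe: 2 codons.
Val: 4 codons.
2 × 2 × 4 × 2 × 2 × 4 = 256.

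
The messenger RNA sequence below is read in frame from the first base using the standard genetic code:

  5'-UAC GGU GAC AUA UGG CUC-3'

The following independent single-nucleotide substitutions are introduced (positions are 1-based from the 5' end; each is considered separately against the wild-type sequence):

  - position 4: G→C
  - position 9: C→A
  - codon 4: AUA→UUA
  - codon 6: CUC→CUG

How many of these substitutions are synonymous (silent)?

Codon 2: GGU (Gly) → CGU (Arg) — missense.
Codon 3: GAC (Asp) → GAA (Glu) — missense.
Codon 4: AUA (Ile) → UUA (Leu) — missense.
Codon 6: CUC (Leu) → CUG (Leu) — synonymous.
Synonymous: 1 of 4.

1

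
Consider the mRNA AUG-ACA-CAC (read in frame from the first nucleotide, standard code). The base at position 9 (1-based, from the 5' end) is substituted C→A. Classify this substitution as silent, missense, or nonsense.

missense

Position 9 falls in codon 3: CAC → His.
After the substitution the codon is CAA → Gln.
His ≠ Gln, so this is a missense mutation.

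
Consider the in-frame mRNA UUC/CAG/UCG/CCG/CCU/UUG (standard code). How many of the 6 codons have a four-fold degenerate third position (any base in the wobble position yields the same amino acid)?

3

Codon 1 UUC (Phe): third position 2-fold.
Codon 2 CAG (Gln): third position 2-fold.
Codon 3 UCG (Ser): third position 4-fold.
Codon 4 CCG (Pro): third position 4-fold.
Codon 5 CCU (Pro): third position 4-fold.
Codon 6 UUG (Leu): third position 2-fold.
Four-fold degenerate third positions: 3.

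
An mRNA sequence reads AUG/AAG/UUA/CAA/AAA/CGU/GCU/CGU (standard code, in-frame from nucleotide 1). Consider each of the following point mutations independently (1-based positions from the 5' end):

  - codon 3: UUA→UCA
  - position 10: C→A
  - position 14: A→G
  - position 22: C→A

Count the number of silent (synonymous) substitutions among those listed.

0

Codon 3: UUA (Leu) → UCA (Ser) — missense.
Codon 4: CAA (Gln) → AAA (Lys) — missense.
Codon 5: AAA (Lys) → AGA (Arg) — missense.
Codon 8: CGU (Arg) → AGU (Ser) — missense.
Synonymous: 0 of 4.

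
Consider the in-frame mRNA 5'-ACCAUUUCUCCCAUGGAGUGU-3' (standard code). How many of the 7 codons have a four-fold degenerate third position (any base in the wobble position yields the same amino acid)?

Codon 1 ACC (Thr): third position 4-fold.
Codon 2 AUU (Ile): third position 3-fold.
Codon 3 UCU (Ser): third position 4-fold.
Codon 4 CCC (Pro): third position 4-fold.
Codon 5 AUG (Met): third position 1-fold.
Codon 6 GAG (Glu): third position 2-fold.
Codon 7 UGU (Cys): third position 2-fold.
Four-fold degenerate third positions: 3.

3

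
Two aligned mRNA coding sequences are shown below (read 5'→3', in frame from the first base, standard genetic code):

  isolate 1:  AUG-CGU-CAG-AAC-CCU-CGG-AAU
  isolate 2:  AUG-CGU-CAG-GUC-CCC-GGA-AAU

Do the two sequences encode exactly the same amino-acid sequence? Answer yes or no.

Codon 1: AUG Met / AUG Met — identical.
Codon 2: CGU Arg / CGU Arg — identical.
Codon 3: CAG Gln / CAG Gln — identical.
Codon 4: AAC Asn / GUC Val — nonsynonymous.
Codon 5: CCU Pro / CCC Pro — synonymous.
Codon 6: CGG Arg / GGA Gly — nonsynonymous.
Codon 7: AAU Asn / AAU Asn — identical.
Nonsynonymous differences: 2 → different protein.

no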